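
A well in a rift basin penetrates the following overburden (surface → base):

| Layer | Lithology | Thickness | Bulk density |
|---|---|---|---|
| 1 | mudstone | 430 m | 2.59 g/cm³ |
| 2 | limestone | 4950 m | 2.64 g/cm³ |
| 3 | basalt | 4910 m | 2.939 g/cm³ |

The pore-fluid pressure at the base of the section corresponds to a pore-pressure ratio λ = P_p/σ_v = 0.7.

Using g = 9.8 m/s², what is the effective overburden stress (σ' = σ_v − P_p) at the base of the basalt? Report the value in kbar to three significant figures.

Overburden (lithostatic) stress σ_v:
mudstone: 2590 kg/m³ × 9.8 m/s² × 430 m = 1.091×10^7 Pa = 10.91 MPa
limestone: 2640 kg/m³ × 9.8 m/s² × 4950 m = 1.281×10^8 Pa = 128.1 MPa
basalt: 2939 kg/m³ × 9.8 m/s² × 4910 m = 1.414×10^8 Pa = 141.4 MPa
Total = 10.91 + 128.1 + 141.4 = 280.40 MPa
Pore pressure P_p = λ·σ_v = 0.7 × 280.4 MPa = 196.3 MPa
Effective stress σ' = σ_v − P_p = 280.4 − 196.3 = 84.120 MPa = 0.84120 kbar

0.841 kbar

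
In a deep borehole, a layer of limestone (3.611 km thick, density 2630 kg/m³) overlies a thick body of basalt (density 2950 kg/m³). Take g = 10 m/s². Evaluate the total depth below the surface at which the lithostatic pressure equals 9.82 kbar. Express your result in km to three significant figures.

Pressure at base of upper layers: 2630×10×3611 = 9.497×10^7 Pa = 0.9497 kbar
Remaining pressure to be supplied by basalt: 9.820×10^8 − 9.497×10^7 = 8.870×10^8 Pa
Additional depth in basalt = 8.870×10^8 Pa / (2950 kg/m³ × 10 m/s²) = 30069 m
Total depth = 3611 m + 30069 m = 33680 m
= 33.680 km

33.7 km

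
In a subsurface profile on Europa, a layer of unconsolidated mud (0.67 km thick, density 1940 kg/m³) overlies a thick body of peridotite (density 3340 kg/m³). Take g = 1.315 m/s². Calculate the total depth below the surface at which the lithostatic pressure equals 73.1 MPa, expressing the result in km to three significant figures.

16.9 km

Pressure at base of upper layers: 1940×1.315×670 = 1.709×10^6 Pa = 1.709 MPa
Remaining pressure to be supplied by peridotite: 7.310×10^7 − 1.709×10^6 = 7.139×10^7 Pa
Additional depth in peridotite = 7.139×10^7 Pa / (3340 kg/m³ × 1.315 m/s²) = 16254 m
Total depth = 670 m + 16254 m = 16924 m
= 16.924 km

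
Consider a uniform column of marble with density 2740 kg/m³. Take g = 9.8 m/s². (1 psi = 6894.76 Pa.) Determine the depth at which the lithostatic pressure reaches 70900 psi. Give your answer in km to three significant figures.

h = P/(ρg) = 70900 psi / (2740 kg/m³ × 9.8 m/s²) = 4.888×10^8 Pa / 26852 Pa/m = 18205 m
= 18.205 km

18.2 km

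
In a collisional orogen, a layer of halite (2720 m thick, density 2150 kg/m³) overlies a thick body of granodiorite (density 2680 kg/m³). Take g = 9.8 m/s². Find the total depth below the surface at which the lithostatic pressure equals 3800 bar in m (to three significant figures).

15000 m

Pressure at base of upper layers: 2150×9.8×2720 = 5.731×10^7 Pa = 573.1 bar
Remaining pressure to be supplied by granodiorite: 3.800×10^8 − 5.731×10^7 = 3.227×10^8 Pa
Additional depth in granodiorite = 3.227×10^8 Pa / (2680 kg/m³ × 9.8 m/s²) = 12286 m
Total depth = 2720 m + 12286 m = 15006 m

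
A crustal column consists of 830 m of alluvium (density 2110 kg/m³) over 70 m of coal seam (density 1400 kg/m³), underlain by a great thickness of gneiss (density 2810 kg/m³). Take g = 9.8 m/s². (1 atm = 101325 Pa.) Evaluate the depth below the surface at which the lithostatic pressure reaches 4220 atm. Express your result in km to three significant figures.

15.8 km

Pressure at base of upper layers: 2110×9.8×830 + 1400×9.8×70 = 1.812×10^7 Pa = 178.9 atm
Remaining pressure to be supplied by gneiss: 4.276×10^8 − 1.812×10^7 = 4.095×10^8 Pa
Additional depth in gneiss = 4.095×10^8 Pa / (2810 kg/m³ × 9.8 m/s²) = 14869 m
Total depth = 900 m + 14869 m = 15769 m
= 15.769 km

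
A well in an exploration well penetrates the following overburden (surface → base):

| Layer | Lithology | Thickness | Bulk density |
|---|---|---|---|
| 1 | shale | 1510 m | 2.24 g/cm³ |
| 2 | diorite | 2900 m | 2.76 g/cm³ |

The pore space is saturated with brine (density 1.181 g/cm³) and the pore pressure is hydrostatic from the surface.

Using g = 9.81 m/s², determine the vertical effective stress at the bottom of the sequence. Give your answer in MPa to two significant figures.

61 MPa

Overburden (lithostatic) stress σ_v:
shale: 2240 kg/m³ × 9.81 m/s² × 1510 m = 3.318×10^7 Pa = 33.18 MPa
diorite: 2760 kg/m³ × 9.81 m/s² × 2900 m = 7.852×10^7 Pa = 78.52 MPa
Total = 33.18 + 78.52 = 111.70 MPa
Pore pressure P_p = 1181 kg/m³ × 9.81 m/s² × 4410 m = 5.109×10^7 Pa = 51.09 MPa
Effective stress σ' = σ_v − P_p = 111.7 − 51.09 = 60.608 MPa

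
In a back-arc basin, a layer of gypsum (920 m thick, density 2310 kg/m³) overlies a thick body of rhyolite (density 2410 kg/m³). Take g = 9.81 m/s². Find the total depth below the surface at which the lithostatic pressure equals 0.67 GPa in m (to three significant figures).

28400 m

Pressure at base of upper layers: 2310×9.81×920 = 2.085×10^7 Pa = 0.02085 GPa
Remaining pressure to be supplied by rhyolite: 6.700×10^8 − 2.085×10^7 = 6.492×10^8 Pa
Additional depth in rhyolite = 6.492×10^8 Pa / (2410 kg/m³ × 9.81 m/s²) = 27457 m
Total depth = 920 m + 27457 m = 28377 m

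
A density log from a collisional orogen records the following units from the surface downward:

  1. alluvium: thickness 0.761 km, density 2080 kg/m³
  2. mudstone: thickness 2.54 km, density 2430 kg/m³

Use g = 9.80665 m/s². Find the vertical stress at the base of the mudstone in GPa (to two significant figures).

0.076 GPa

alluvium: 2080 kg/m³ × 9.80665 m/s² × 761 m = 1.552×10^7 Pa = 0.01552 GPa
mudstone: 2430 kg/m³ × 9.80665 m/s² × 2540 m = 6.053×10^7 Pa = 0.06053 GPa
Total = 0.01552 + 0.06053 = 0.076051 GPa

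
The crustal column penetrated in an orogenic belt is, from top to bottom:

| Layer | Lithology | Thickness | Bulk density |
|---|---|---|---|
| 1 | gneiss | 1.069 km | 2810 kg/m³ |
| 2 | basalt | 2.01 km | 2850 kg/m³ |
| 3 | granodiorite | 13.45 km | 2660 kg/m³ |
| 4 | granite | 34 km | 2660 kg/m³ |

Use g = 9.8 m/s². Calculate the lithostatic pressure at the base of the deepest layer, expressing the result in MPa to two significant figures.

gneiss: 2810 kg/m³ × 9.8 m/s² × 1069 m = 2.944×10^7 Pa = 29.44 MPa
basalt: 2850 kg/m³ × 9.8 m/s² × 2010 m = 5.614×10^7 Pa = 56.14 MPa
granodiorite: 2660 kg/m³ × 9.8 m/s² × 13450 m = 3.506×10^8 Pa = 350.6 MPa
granite: 2660 kg/m³ × 9.8 m/s² × 34000 m = 8.863×10^8 Pa = 886.3 MPa
Total = 29.44 + 56.14 + 350.6 + 886.3 = 1322.5 MPa

1300 MPa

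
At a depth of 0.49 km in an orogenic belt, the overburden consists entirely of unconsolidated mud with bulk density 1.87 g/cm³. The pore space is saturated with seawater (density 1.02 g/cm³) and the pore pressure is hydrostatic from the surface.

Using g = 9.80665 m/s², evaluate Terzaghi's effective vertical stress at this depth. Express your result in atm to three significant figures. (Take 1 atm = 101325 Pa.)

Overburden (lithostatic) stress σ_v:
unconsolidated mud: 1870 kg/m³ × 9.80665 m/s² × 490 m = 8.986×10^6 Pa = 8.986 MPa
Pore pressure P_p = 1020 kg/m³ × 9.80665 m/s² × 490 m = 4.901×10^6 Pa = 4.901 MPa
Effective stress σ' = σ_v − P_p = 8.986 − 4.901 = 4.0845 MPa = 40.311 atm

40.3 atm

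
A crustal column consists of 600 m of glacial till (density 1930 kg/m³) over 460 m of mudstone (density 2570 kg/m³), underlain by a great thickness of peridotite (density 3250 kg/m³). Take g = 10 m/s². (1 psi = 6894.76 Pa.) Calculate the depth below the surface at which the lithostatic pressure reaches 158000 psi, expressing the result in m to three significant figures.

33900 m

Pressure at base of upper layers: 1930×10×600 + 2570×10×460 = 2.340×10^7 Pa = 3394 psi
Remaining pressure to be supplied by peridotite: 1.089×10^9 − 2.340×10^7 = 1.066×10^9 Pa
Additional depth in peridotite = 1.066×10^9 Pa / (3250 kg/m³ × 10 m/s²) = 32799 m
Total depth = 1060 m + 32799 m = 33859 m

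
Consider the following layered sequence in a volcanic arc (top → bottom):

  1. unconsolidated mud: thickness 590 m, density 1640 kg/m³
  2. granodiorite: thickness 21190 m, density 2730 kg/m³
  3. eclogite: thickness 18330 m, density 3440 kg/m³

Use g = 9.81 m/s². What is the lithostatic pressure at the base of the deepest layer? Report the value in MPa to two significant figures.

unconsolidated mud: 1640 kg/m³ × 9.81 m/s² × 590 m = 9.492×10^6 Pa = 9.492 MPa
granodiorite: 2730 kg/m³ × 9.81 m/s² × 21190 m = 5.675×10^8 Pa = 567.5 MPa
eclogite: 3440 kg/m³ × 9.81 m/s² × 18330 m = 6.186×10^8 Pa = 618.6 MPa
Total = 9.492 + 567.5 + 618.6 = 1195.6 MPa

1200 MPa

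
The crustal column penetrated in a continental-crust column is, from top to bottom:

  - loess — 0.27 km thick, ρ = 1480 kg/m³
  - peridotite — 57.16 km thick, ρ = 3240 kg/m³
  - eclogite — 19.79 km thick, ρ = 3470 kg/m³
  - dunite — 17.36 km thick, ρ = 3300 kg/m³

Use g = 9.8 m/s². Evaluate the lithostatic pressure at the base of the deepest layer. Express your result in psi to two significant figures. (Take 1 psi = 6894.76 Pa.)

440000 psi

loess: 1480 kg/m³ × 9.8 m/s² × 270 m = 3.916×10^6 Pa = 568.0 psi
peridotite: 3240 kg/m³ × 9.8 m/s² × 57160 m = 1.815×10^9 Pa = 2.632×10^5 psi
eclogite: 3470 kg/m³ × 9.8 m/s² × 19790 m = 6.730×10^8 Pa = 97607 psi
dunite: 3300 kg/m³ × 9.8 m/s² × 17360 m = 5.614×10^8 Pa = 81427 psi
Total = 568.0 + 2.632×10^5 + 97607 + 81427 = 4.4284×10^5 psi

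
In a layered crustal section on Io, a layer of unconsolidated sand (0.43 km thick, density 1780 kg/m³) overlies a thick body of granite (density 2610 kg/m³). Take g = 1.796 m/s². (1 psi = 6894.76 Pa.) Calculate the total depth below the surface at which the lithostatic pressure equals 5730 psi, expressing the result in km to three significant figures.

8.56 km

Pressure at base of upper layers: 1780×1.796×430 = 1.375×10^6 Pa = 199.4 psi
Remaining pressure to be supplied by granite: 3.951×10^7 − 1.375×10^6 = 3.813×10^7 Pa
Additional depth in granite = 3.813×10^7 Pa / (2610 kg/m³ × 1.796 m/s²) = 8134.8 m
Total depth = 430 m + 8134.8 m = 8564.8 m
= 8.5648 km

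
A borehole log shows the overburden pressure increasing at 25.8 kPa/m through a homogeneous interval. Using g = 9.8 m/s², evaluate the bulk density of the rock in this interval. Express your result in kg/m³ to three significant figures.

2630 kg/m³

ρ = (dP/dz)/g = 25.8 kPa/m / 9.8 m/s² = 25800 Pa/m / 9.8 m/s² = 2632.7 kg/m³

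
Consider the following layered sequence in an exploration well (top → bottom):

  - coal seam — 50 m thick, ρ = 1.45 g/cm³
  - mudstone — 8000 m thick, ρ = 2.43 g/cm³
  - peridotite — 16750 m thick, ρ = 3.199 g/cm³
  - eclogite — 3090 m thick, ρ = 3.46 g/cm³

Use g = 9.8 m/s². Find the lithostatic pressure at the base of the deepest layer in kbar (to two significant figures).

coal seam: 1450 kg/m³ × 9.8 m/s² × 50 m = 7.105×10^5 Pa = 7.105×10^-3 kbar
mudstone: 2430 kg/m³ × 9.8 m/s² × 8000 m = 1.905×10^8 Pa = 1.905 kbar
peridotite: 3199 kg/m³ × 9.8 m/s² × 16750 m = 5.251×10^8 Pa = 5.251 kbar
eclogite: 3460 kg/m³ × 9.8 m/s² × 3090 m = 1.048×10^8 Pa = 1.048 kbar
Total = 7.105×10^-3 + 1.905 + 5.251 + 1.048 = 8.2111 kbar

8.2 kbar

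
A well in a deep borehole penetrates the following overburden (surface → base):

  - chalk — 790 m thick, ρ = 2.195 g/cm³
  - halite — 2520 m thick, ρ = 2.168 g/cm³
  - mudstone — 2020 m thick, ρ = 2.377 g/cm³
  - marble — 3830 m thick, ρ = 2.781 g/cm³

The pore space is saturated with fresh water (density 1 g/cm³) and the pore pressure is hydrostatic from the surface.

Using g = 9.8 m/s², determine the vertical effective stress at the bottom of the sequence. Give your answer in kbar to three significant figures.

1.32 kbar

Overburden (lithostatic) stress σ_v:
chalk: 2195 kg/m³ × 9.8 m/s² × 790 m = 1.699×10^7 Pa = 16.99 MPa
halite: 2168 kg/m³ × 9.8 m/s² × 2520 m = 5.354×10^7 Pa = 53.54 MPa
mudstone: 2377 kg/m³ × 9.8 m/s² × 2020 m = 4.706×10^7 Pa = 47.06 MPa
marble: 2781 kg/m³ × 9.8 m/s² × 3830 m = 1.044×10^8 Pa = 104.4 MPa
Total = 16.99 + 53.54 + 47.06 + 104.4 = 221.97 MPa
Pore pressure P_p = 1000 kg/m³ × 9.8 m/s² × 9160 m = 8.977×10^7 Pa = 89.77 MPa
Effective stress σ' = σ_v − P_p = 222.0 − 89.77 = 132.20 MPa = 1.3220 kbar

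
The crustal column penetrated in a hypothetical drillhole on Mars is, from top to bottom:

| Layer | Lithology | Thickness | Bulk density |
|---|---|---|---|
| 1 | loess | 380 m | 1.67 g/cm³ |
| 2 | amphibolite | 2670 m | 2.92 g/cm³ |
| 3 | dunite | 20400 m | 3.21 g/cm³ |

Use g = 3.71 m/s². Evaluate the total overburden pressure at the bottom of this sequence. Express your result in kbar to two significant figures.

2.7 kbar

loess: 1670 kg/m³ × 3.71 m/s² × 380 m = 2.354×10^6 Pa = 0.02354 kbar
amphibolite: 2920 kg/m³ × 3.71 m/s² × 2670 m = 2.892×10^7 Pa = 0.2892 kbar
dunite: 3210 kg/m³ × 3.71 m/s² × 20400 m = 2.429×10^8 Pa = 2.429 kbar
Total = 0.02354 + 0.2892 + 2.429 = 2.7422 kbar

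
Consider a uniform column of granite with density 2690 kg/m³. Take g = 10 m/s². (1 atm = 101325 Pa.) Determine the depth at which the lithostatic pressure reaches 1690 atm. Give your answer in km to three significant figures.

6.37 km

h = P/(ρg) = 1690 atm / (2690 kg/m³ × 10 m/s²) = 1.712×10^8 Pa / 26900 Pa/m = 6365.8 m
= 6.3658 km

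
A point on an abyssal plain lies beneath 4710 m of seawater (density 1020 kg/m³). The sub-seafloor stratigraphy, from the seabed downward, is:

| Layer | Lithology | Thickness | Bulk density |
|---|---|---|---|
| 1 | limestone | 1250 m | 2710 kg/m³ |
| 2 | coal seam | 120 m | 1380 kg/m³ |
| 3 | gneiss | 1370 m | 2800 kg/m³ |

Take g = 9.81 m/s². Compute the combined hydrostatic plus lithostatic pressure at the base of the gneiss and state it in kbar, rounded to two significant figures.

seawater: 1020 kg/m³ × 9.81 m/s² × 4710 m = 4.713×10^7 Pa = 0.4713 kbar
limestone: 2710 kg/m³ × 9.81 m/s² × 1250 m = 3.323×10^7 Pa = 0.3323 kbar
coal seam: 1380 kg/m³ × 9.81 m/s² × 120 m = 1.625×10^6 Pa = 0.01625 kbar
gneiss: 2800 kg/m³ × 9.81 m/s² × 1370 m = 3.763×10^7 Pa = 0.3763 kbar
Total = 0.4713 + 0.3323 + 0.01625 + 0.3763 = 1.1962 kbar

1.2 kbar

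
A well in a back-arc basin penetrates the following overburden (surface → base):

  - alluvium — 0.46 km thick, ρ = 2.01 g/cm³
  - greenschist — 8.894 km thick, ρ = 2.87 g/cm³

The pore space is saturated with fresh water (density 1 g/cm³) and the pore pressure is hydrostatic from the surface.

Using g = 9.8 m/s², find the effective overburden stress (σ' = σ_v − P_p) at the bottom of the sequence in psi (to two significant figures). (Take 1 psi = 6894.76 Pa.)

24000 psi

Overburden (lithostatic) stress σ_v:
alluvium: 2010 kg/m³ × 9.8 m/s² × 460 m = 9.061×10^6 Pa = 9.061 MPa
greenschist: 2870 kg/m³ × 9.8 m/s² × 8894 m = 2.502×10^8 Pa = 250.2 MPa
Total = 9.061 + 250.2 = 259.21 MPa
Pore pressure P_p = 1000 kg/m³ × 9.8 m/s² × 9354 m = 9.167×10^7 Pa = 91.67 MPa
Effective stress σ' = σ_v − P_p = 259.2 − 91.67 = 167.54 MPa = 24300 psi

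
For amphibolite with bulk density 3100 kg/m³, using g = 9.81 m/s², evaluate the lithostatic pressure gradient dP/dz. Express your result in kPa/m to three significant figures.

30.4 kPa/m

dP/dz = ρg = 3100 kg/m³ × 9.81 m/s² = 30411 Pa/m
= 30411 Pa/m × (1 kPa/m / 1000.0 Pa/m) = 30.411 kPa/m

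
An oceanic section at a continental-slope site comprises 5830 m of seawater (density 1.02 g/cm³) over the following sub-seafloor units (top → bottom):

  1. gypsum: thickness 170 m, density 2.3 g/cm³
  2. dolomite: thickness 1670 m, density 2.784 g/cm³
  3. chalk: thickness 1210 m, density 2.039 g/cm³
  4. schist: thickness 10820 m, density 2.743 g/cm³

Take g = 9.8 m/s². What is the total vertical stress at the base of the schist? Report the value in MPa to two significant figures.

420 MPa

seawater: 1020 kg/m³ × 9.8 m/s² × 5830 m = 5.828×10^7 Pa = 58.28 MPa
gypsum: 2300 kg/m³ × 9.8 m/s² × 170 m = 3.832×10^6 Pa = 3.832 MPa
dolomite: 2784 kg/m³ × 9.8 m/s² × 1670 m = 4.556×10^7 Pa = 45.56 MPa
chalk: 2039 kg/m³ × 9.8 m/s² × 1210 m = 2.418×10^7 Pa = 24.18 MPa
schist: 2743 kg/m³ × 9.8 m/s² × 10820 m = 2.909×10^8 Pa = 290.9 MPa
Total = 58.28 + 3.832 + 45.56 + 24.18 + 290.9 = 422.71 MPa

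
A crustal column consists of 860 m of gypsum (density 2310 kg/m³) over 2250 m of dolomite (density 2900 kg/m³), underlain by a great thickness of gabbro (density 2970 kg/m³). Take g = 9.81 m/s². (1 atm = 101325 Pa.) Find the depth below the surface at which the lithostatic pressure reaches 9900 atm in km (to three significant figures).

Pressure at base of upper layers: 2310×9.81×860 + 2900×9.81×2250 = 8.350×10^7 Pa = 824.1 atm
Remaining pressure to be supplied by gabbro: 1.003×10^9 − 8.350×10^7 = 9.196×10^8 Pa
Additional depth in gabbro = 9.196×10^8 Pa / (2970 kg/m³ × 9.81 m/s²) = 31563 m
Total depth = 3110 m + 31563 m = 34673 m
= 34.673 km

34.7 km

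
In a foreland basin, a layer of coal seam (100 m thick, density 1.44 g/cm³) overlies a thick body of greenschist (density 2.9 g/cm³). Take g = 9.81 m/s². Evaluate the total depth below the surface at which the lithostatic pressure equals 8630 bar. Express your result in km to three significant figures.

30.4 km

Pressure at base of upper layers: 1440×9.81×100 = 1.413×10^6 Pa = 14.13 bar
Remaining pressure to be supplied by greenschist: 8.630×10^8 − 1.413×10^6 = 8.616×10^8 Pa
Additional depth in greenschist = 8.616×10^8 Pa / (2900 kg/m³ × 9.81 m/s²) = 30285 m
Total depth = 100 m + 30285 m = 30385 m
= 30.385 km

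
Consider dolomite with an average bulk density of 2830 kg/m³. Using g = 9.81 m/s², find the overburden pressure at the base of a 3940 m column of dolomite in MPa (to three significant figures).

dolomite: 2830 kg/m³ × 9.81 m/s² × 3940 m = 1.094×10^8 Pa = 109.4 MPa

109 MPa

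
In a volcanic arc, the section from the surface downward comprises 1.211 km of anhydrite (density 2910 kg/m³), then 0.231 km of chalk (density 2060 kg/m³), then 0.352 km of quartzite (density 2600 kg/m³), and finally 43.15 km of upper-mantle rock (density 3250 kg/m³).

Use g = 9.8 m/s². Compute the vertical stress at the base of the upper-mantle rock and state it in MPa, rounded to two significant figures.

anhydrite: 2910 kg/m³ × 9.8 m/s² × 1211 m = 3.454×10^7 Pa = 34.54 MPa
chalk: 2060 kg/m³ × 9.8 m/s² × 231 m = 4.663×10^6 Pa = 4.663 MPa
quartzite: 2600 kg/m³ × 9.8 m/s² × 352 m = 8.969×10^6 Pa = 8.969 MPa
upper-mantle rock: 3250 kg/m³ × 9.8 m/s² × 43150 m = 1.374×10^9 Pa = 1374 MPa
Total = 34.54 + 4.663 + 8.969 + 1374 = 1422.5 MPa

1400 MPa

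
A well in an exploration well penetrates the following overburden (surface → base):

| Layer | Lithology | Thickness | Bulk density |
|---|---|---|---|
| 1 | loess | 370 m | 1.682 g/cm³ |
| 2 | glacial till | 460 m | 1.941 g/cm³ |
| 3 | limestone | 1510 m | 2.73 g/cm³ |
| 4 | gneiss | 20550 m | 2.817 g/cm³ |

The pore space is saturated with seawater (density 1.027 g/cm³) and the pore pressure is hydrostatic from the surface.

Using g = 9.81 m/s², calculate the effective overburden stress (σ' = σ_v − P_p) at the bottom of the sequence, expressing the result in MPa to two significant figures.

Overburden (lithostatic) stress σ_v:
loess: 1682 kg/m³ × 9.81 m/s² × 370 m = 6.105×10^6 Pa = 6.105 MPa
glacial till: 1941 kg/m³ × 9.81 m/s² × 460 m = 8.759×10^6 Pa = 8.759 MPa
limestone: 2730 kg/m³ × 9.81 m/s² × 1510 m = 4.044×10^7 Pa = 40.44 MPa
gneiss: 2817 kg/m³ × 9.81 m/s² × 20550 m = 5.679×10^8 Pa = 567.9 MPa
Total = 6.105 + 8.759 + 40.44 + 567.9 = 623.20 MPa
Pore pressure P_p = 1027 kg/m³ × 9.81 m/s² × 22890 m = 2.306×10^8 Pa = 230.6 MPa
Effective stress σ' = σ_v − P_p = 623.2 − 230.6 = 392.58 MPa

390 MPa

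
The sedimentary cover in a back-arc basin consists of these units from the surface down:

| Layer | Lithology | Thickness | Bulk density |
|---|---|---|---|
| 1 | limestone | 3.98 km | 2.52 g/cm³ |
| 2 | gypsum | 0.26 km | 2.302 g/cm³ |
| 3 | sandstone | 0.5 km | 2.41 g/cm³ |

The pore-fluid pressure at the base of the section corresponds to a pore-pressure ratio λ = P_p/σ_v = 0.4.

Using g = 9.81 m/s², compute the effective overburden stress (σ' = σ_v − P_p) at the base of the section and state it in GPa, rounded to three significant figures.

Overburden (lithostatic) stress σ_v:
limestone: 2520 kg/m³ × 9.81 m/s² × 3980 m = 9.839×10^7 Pa = 98.39 MPa
gypsum: 2302 kg/m³ × 9.81 m/s² × 260 m = 5.871×10^6 Pa = 5.871 MPa
sandstone: 2410 kg/m³ × 9.81 m/s² × 500 m = 1.182×10^7 Pa = 11.82 MPa
Total = 98.39 + 5.871 + 11.82 = 116.08 MPa
Pore pressure P_p = λ·σ_v = 0.4 × 116.1 MPa = 46.43 MPa
Effective stress σ' = σ_v − P_p = 116.1 − 46.43 = 69.650 MPa = 0.069650 GPa

0.0696 GPa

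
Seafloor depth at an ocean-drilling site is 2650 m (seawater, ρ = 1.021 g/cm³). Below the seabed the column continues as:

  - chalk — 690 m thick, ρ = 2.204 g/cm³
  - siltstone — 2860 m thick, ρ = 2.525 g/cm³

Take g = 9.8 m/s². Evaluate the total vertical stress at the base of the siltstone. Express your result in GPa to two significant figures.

0.11 GPa

seawater: 1021 kg/m³ × 9.8 m/s² × 2650 m = 2.652×10^7 Pa = 0.02652 GPa
chalk: 2204 kg/m³ × 9.8 m/s² × 690 m = 1.490×10^7 Pa = 0.01490 GPa
siltstone: 2525 kg/m³ × 9.8 m/s² × 2860 m = 7.077×10^7 Pa = 0.07077 GPa
Total = 0.02652 + 0.01490 + 0.07077 = 0.11219 GPa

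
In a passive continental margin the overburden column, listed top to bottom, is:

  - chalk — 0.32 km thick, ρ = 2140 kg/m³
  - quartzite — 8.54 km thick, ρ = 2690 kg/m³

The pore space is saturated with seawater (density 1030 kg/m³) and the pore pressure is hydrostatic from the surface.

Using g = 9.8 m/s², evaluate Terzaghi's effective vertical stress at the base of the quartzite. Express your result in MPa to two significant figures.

Overburden (lithostatic) stress σ_v:
chalk: 2140 kg/m³ × 9.8 m/s² × 320 m = 6.711×10^6 Pa = 6.711 MPa
quartzite: 2690 kg/m³ × 9.8 m/s² × 8540 m = 2.251×10^8 Pa = 225.1 MPa
Total = 6.711 + 225.1 = 231.84 MPa
Pore pressure P_p = 1030 kg/m³ × 9.8 m/s² × 8860 m = 8.943×10^7 Pa = 89.43 MPa
Effective stress σ' = σ_v − P_p = 231.8 − 89.43 = 142.41 MPa

140 MPa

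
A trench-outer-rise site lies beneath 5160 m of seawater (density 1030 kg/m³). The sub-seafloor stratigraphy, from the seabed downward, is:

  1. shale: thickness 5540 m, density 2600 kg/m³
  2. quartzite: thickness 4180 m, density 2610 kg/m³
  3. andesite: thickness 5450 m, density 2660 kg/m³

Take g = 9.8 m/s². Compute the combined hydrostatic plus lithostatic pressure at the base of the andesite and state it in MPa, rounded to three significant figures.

seawater: 1030 kg/m³ × 9.8 m/s² × 5160 m = 5.209×10^7 Pa = 52.09 MPa
shale: 2600 kg/m³ × 9.8 m/s² × 5540 m = 1.412×10^8 Pa = 141.2 MPa
quartzite: 2610 kg/m³ × 9.8 m/s² × 4180 m = 1.069×10^8 Pa = 106.9 MPa
andesite: 2660 kg/m³ × 9.8 m/s² × 5450 m = 1.421×10^8 Pa = 142.1 MPa
Total = 52.09 + 141.2 + 106.9 + 142.1 = 442.23 MPa

442 MPa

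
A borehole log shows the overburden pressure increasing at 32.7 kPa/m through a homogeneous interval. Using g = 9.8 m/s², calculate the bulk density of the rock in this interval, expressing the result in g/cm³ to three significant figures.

3.34 g/cm³

ρ = (dP/dz)/g = 32.7 kPa/m / 9.8 m/s² = 32700 Pa/m / 9.8 m/s² = 3336.7 kg/m³
= 3.337 g/cm³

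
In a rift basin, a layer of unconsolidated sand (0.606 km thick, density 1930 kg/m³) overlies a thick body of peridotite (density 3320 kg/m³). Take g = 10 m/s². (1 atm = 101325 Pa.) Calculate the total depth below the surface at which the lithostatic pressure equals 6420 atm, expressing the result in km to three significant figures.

19.8 km

Pressure at base of upper layers: 1930×10×606 = 1.170×10^7 Pa = 115.4 atm
Remaining pressure to be supplied by peridotite: 6.505×10^8 − 1.170×10^7 = 6.388×10^8 Pa
Additional depth in peridotite = 6.388×10^8 Pa / (3320 kg/m³ × 10 m/s²) = 19241 m
Total depth = 606 m + 19241 m = 19847 m
= 19.847 km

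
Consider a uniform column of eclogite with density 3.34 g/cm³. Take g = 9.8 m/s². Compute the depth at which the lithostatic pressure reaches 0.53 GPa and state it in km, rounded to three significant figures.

16.2 km

h = P/(ρg) = 0.53 GPa / (3340 kg/m³ × 9.8 m/s²) = 5.300×10^8 Pa / 32732 Pa/m = 16192 m
= 16.192 km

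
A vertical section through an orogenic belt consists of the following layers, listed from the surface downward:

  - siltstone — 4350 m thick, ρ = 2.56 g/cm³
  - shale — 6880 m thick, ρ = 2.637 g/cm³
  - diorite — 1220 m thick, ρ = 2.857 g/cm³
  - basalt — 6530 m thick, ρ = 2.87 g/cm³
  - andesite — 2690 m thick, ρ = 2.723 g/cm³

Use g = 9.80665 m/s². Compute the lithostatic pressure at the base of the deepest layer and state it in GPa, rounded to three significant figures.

siltstone: 2560 kg/m³ × 9.80665 m/s² × 4350 m = 1.092×10^8 Pa = 0.1092 GPa
shale: 2637 kg/m³ × 9.80665 m/s² × 6880 m = 1.779×10^8 Pa = 0.1779 GPa
diorite: 2857 kg/m³ × 9.80665 m/s² × 1220 m = 3.418×10^7 Pa = 0.03418 GPa
basalt: 2870 kg/m³ × 9.80665 m/s² × 6530 m = 1.838×10^8 Pa = 0.1838 GPa
andesite: 2723 kg/m³ × 9.80665 m/s² × 2690 m = 7.183×10^7 Pa = 0.07183 GPa
Total = 0.1092 + 0.1779 + 0.03418 + 0.1838 + 0.07183 = 0.57693 GPa

0.577 GPa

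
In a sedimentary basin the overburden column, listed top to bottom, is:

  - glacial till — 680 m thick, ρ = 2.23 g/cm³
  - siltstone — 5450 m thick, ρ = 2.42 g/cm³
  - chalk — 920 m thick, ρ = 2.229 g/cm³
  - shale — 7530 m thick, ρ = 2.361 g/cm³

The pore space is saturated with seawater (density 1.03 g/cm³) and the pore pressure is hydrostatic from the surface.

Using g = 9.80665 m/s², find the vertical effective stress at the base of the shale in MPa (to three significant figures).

Overburden (lithostatic) stress σ_v:
glacial till: 2230 kg/m³ × 9.80665 m/s² × 680 m = 1.487×10^7 Pa = 14.87 MPa
siltstone: 2420 kg/m³ × 9.80665 m/s² × 5450 m = 1.293×10^8 Pa = 129.3 MPa
chalk: 2229 kg/m³ × 9.80665 m/s² × 920 m = 2.011×10^7 Pa = 20.11 MPa
shale: 2361 kg/m³ × 9.80665 m/s² × 7530 m = 1.743×10^8 Pa = 174.3 MPa
Total = 14.87 + 129.3 + 20.11 + 174.3 = 338.67 MPa
Pore pressure P_p = 1030 kg/m³ × 9.80665 m/s² × 14580 m = 1.473×10^8 Pa = 147.3 MPa
Effective stress σ' = σ_v − P_p = 338.7 − 147.3 = 191.40 MPa

191 MPa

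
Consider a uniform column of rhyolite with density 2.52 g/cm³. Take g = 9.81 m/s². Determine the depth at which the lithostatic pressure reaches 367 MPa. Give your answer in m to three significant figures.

14800 m

h = P/(ρg) = 367 MPa / (2520 kg/m³ × 9.81 m/s²) = 3.670×10^8 Pa / 24721 Pa/m = 14846 m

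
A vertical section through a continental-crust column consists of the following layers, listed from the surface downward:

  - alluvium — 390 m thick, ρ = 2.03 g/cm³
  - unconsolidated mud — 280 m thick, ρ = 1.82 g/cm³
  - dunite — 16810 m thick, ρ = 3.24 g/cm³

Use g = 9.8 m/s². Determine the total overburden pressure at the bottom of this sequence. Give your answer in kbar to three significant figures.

5.47 kbar

alluvium: 2030 kg/m³ × 9.8 m/s² × 390 m = 7.759×10^6 Pa = 0.07759 kbar
unconsolidated mud: 1820 kg/m³ × 9.8 m/s² × 280 m = 4.994×10^6 Pa = 0.04994 kbar
dunite: 3240 kg/m³ × 9.8 m/s² × 16810 m = 5.338×10^8 Pa = 5.338 kbar
Total = 0.07759 + 0.04994 + 5.338 = 5.4650 kbar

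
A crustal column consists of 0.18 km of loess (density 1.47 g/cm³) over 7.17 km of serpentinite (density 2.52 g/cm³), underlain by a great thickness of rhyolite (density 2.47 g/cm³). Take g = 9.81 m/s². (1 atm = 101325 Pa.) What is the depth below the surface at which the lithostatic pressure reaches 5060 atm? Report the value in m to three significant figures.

21100 m

Pressure at base of upper layers: 1470×9.81×180 + 2520×9.81×7170 = 1.798×10^8 Pa = 1775 atm
Remaining pressure to be supplied by rhyolite: 5.127×10^8 − 1.798×10^8 = 3.329×10^8 Pa
Additional depth in rhyolite = 3.329×10^8 Pa / (2470 kg/m³ × 9.81 m/s²) = 13737 m
Total depth = 7350 m + 13737 m = 21087 m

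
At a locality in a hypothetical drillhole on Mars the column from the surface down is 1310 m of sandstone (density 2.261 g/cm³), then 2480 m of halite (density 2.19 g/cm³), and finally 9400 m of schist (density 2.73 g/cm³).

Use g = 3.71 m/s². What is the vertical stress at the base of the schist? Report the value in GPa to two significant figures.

sandstone: 2261 kg/m³ × 3.71 m/s² × 1310 m = 1.099×10^7 Pa = 0.01099 GPa
halite: 2190 kg/m³ × 3.71 m/s² × 2480 m = 2.015×10^7 Pa = 0.02015 GPa
schist: 2730 kg/m³ × 3.71 m/s² × 9400 m = 9.521×10^7 Pa = 0.09521 GPa
Total = 0.01099 + 0.02015 + 0.09521 = 0.12634 GPa

0.13 GPa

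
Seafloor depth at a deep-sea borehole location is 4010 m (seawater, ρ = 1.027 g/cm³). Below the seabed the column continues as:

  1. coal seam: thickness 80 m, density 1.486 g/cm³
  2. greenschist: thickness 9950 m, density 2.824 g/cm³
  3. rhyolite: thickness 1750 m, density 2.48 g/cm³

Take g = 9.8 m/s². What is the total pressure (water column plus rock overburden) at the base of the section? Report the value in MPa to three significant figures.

359 MPa

seawater: 1027 kg/m³ × 9.8 m/s² × 4010 m = 4.036×10^7 Pa = 40.36 MPa
coal seam: 1486 kg/m³ × 9.8 m/s² × 80 m = 1.165×10^6 Pa = 1.165 MPa
greenschist: 2824 kg/m³ × 9.8 m/s² × 9950 m = 2.754×10^8 Pa = 275.4 MPa
rhyolite: 2480 kg/m³ × 9.8 m/s² × 1750 m = 4.253×10^7 Pa = 42.53 MPa
Total = 40.36 + 1.165 + 275.4 + 42.53 = 359.42 MPa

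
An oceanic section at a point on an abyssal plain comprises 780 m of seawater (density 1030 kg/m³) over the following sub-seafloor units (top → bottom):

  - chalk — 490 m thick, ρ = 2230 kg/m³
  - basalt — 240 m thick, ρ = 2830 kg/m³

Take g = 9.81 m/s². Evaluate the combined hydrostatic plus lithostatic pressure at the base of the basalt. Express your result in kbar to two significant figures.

seawater: 1030 kg/m³ × 9.81 m/s² × 780 m = 7.881×10^6 Pa = 0.07881 kbar
chalk: 2230 kg/m³ × 9.81 m/s² × 490 m = 1.072×10^7 Pa = 0.1072 kbar
basalt: 2830 kg/m³ × 9.81 m/s² × 240 m = 6.663×10^6 Pa = 0.06663 kbar
Total = 0.07881 + 0.1072 + 0.06663 = 0.25264 kbar

0.25 kbar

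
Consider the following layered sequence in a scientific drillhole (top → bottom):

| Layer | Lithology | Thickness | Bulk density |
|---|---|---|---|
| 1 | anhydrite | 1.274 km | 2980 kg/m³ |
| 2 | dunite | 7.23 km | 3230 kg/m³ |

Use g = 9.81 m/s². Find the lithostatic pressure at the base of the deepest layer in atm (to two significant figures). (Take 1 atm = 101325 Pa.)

anhydrite: 2980 kg/m³ × 9.81 m/s² × 1274 m = 3.724×10^7 Pa = 367.6 atm
dunite: 3230 kg/m³ × 9.81 m/s² × 7230 m = 2.291×10^8 Pa = 2261 atm
Total = 367.6 + 2261 = 2628.5 atm

2600 atm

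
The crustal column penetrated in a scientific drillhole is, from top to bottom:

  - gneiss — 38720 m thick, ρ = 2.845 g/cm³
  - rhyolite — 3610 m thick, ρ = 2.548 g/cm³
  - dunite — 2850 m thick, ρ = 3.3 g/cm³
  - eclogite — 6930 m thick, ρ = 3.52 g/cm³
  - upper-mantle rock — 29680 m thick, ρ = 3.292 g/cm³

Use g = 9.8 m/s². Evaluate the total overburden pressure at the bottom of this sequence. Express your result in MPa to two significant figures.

2500 MPa

gneiss: 2845 kg/m³ × 9.8 m/s² × 38720 m = 1.080×10^9 Pa = 1080 MPa
rhyolite: 2548 kg/m³ × 9.8 m/s² × 3610 m = 9.014×10^7 Pa = 90.14 MPa
dunite: 3300 kg/m³ × 9.8 m/s² × 2850 m = 9.217×10^7 Pa = 92.17 MPa
eclogite: 3520 kg/m³ × 9.8 m/s² × 6930 m = 2.391×10^8 Pa = 239.1 MPa
upper-mantle rock: 3292 kg/m³ × 9.8 m/s² × 29680 m = 9.575×10^8 Pa = 957.5 MPa
Total = 1080 + 90.14 + 92.17 + 239.1 + 957.5 = 2458.4 MPa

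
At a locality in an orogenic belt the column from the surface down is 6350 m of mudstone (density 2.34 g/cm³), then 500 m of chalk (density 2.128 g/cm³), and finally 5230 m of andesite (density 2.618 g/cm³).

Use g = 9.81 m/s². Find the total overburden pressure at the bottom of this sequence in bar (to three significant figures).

mudstone: 2340 kg/m³ × 9.81 m/s² × 6350 m = 1.458×10^8 Pa = 1458 bar
chalk: 2128 kg/m³ × 9.81 m/s² × 500 m = 1.044×10^7 Pa = 104.4 bar
andesite: 2618 kg/m³ × 9.81 m/s² × 5230 m = 1.343×10^8 Pa = 1343 bar
Total = 1458 + 104.4 + 1343 = 2905.2 bar

2910 bar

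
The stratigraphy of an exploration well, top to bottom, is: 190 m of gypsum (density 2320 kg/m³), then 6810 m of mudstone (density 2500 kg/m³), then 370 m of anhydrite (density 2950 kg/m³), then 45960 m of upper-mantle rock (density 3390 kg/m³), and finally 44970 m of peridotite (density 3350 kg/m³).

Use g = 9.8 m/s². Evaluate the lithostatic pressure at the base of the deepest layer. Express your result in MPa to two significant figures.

3200 MPa

gypsum: 2320 kg/m³ × 9.8 m/s² × 190 m = 4.320×10^6 Pa = 4.320 MPa
mudstone: 2500 kg/m³ × 9.8 m/s² × 6810 m = 1.668×10^8 Pa = 166.8 MPa
anhydrite: 2950 kg/m³ × 9.8 m/s² × 370 m = 1.070×10^7 Pa = 10.70 MPa
upper-mantle rock: 3390 kg/m³ × 9.8 m/s² × 45960 m = 1.527×10^9 Pa = 1527 MPa
peridotite: 3350 kg/m³ × 9.8 m/s² × 44970 m = 1.476×10^9 Pa = 1476 MPa
Total = 4.320 + 166.8 + 10.70 + 1527 + 1476 = 3185.1 MPa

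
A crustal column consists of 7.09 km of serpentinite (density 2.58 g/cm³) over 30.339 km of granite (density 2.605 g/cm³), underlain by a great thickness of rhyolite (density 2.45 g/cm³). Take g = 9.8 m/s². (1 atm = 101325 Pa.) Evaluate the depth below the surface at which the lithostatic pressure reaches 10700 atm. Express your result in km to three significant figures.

Pressure at base of upper layers: 2580×9.8×7090 + 2605×9.8×30339 = 9.538×10^8 Pa = 9413 atm
Remaining pressure to be supplied by rhyolite: 1.084×10^9 − 9.538×10^8 = 1.304×10^8 Pa
Additional depth in rhyolite = 1.304×10^8 Pa / (2450 kg/m³ × 9.8 m/s²) = 5430.6 m
Total depth = 37429 m + 5430.6 m = 42860 m
= 42.860 km

42.9 km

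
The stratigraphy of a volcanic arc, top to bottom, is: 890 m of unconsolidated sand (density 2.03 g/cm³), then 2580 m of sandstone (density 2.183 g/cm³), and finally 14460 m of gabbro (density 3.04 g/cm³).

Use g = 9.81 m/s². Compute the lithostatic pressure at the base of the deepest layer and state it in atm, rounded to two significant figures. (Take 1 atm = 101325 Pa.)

5000 atm

unconsolidated sand: 2030 kg/m³ × 9.81 m/s² × 890 m = 1.772×10^7 Pa = 174.9 atm
sandstone: 2183 kg/m³ × 9.81 m/s² × 2580 m = 5.525×10^7 Pa = 545.3 atm
gabbro: 3040 kg/m³ × 9.81 m/s² × 14460 m = 4.312×10^8 Pa = 4256 atm
Total = 174.9 + 545.3 + 4256 = 4976.1 atm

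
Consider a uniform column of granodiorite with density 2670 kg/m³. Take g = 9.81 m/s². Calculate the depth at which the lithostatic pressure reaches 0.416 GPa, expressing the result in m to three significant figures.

h = P/(ρg) = 0.416 GPa / (2670 kg/m³ × 9.81 m/s²) = 4.160×10^8 Pa / 26193 Pa/m = 15882 m

15900 m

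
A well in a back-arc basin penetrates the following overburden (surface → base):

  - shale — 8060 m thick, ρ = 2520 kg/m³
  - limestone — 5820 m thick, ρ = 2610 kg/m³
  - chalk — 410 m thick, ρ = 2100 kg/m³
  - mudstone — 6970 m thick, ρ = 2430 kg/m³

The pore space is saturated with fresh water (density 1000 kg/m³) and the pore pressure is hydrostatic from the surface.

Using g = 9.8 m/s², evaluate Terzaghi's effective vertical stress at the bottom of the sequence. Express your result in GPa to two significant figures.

Overburden (lithostatic) stress σ_v:
shale: 2520 kg/m³ × 9.8 m/s² × 8060 m = 1.990×10^8 Pa = 199.0 MPa
limestone: 2610 kg/m³ × 9.8 m/s² × 5820 m = 1.489×10^8 Pa = 148.9 MPa
chalk: 2100 kg/m³ × 9.8 m/s² × 410 m = 8.438×10^6 Pa = 8.438 MPa
mudstone: 2430 kg/m³ × 9.8 m/s² × 6970 m = 1.660×10^8 Pa = 166.0 MPa
Total = 199.0 + 148.9 + 8.438 + 166.0 = 522.34 MPa
Pore pressure P_p = 1000 kg/m³ × 9.8 m/s² × 21260 m = 2.083×10^8 Pa = 208.3 MPa
Effective stress σ' = σ_v − P_p = 522.3 − 208.3 = 313.99 MPa = 0.31399 GPa

0.31 GPa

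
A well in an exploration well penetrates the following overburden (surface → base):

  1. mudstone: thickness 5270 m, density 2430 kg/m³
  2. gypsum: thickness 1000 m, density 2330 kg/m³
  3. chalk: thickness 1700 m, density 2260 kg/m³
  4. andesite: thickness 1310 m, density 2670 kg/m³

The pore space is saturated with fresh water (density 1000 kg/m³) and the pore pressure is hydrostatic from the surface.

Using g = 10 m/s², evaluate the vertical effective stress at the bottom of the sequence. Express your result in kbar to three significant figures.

1.32 kbar

Overburden (lithostatic) stress σ_v:
mudstone: 2430 kg/m³ × 10 m/s² × 5270 m = 1.281×10^8 Pa = 128.1 MPa
gypsum: 2330 kg/m³ × 10 m/s² × 1000 m = 2.330×10^7 Pa = 23.30 MPa
chalk: 2260 kg/m³ × 10 m/s² × 1700 m = 3.842×10^7 Pa = 38.42 MPa
andesite: 2670 kg/m³ × 10 m/s² × 1310 m = 3.498×10^7 Pa = 34.98 MPa
Total = 128.1 + 23.30 + 38.42 + 34.98 = 224.76 MPa
Pore pressure P_p = 1000 kg/m³ × 10 m/s² × 9280 m = 9.280×10^7 Pa = 92.80 MPa
Effective stress σ' = σ_v − P_p = 224.8 − 92.80 = 131.96 MPa = 1.3196 kbar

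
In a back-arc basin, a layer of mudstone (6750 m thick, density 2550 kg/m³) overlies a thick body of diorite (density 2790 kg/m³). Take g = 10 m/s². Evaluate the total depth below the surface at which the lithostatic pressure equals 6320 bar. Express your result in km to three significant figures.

Pressure at base of upper layers: 2550×10×6750 = 1.721×10^8 Pa = 1721 bar
Remaining pressure to be supplied by diorite: 6.320×10^8 − 1.721×10^8 = 4.599×10^8 Pa
Additional depth in diorite = 4.599×10^8 Pa / (2790 kg/m³ × 10 m/s²) = 16483 m
Total depth = 6750 m + 16483 m = 23233 m
= 23.233 km

23.2 km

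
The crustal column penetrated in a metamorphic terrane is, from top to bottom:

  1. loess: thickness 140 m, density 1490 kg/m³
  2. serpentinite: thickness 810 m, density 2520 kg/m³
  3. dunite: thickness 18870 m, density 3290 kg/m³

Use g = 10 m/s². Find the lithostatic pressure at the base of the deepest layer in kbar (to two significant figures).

6.4 kbar

loess: 1490 kg/m³ × 10 m/s² × 140 m = 2.086×10^6 Pa = 0.02086 kbar
serpentinite: 2520 kg/m³ × 10 m/s² × 810 m = 2.041×10^7 Pa = 0.2041 kbar
dunite: 3290 kg/m³ × 10 m/s² × 18870 m = 6.208×10^8 Pa = 6.208 kbar
Total = 0.02086 + 0.2041 + 6.208 = 6.4332 kbar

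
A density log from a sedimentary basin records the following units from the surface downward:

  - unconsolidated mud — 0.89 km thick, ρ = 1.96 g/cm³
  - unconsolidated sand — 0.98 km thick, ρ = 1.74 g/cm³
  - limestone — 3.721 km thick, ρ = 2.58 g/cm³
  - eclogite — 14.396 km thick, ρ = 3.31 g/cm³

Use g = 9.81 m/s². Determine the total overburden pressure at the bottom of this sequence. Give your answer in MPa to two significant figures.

unconsolidated mud: 1960 kg/m³ × 9.81 m/s² × 890 m = 1.711×10^7 Pa = 17.11 MPa
unconsolidated sand: 1740 kg/m³ × 9.81 m/s² × 980 m = 1.673×10^7 Pa = 16.73 MPa
limestone: 2580 kg/m³ × 9.81 m/s² × 3721 m = 9.418×10^7 Pa = 94.18 MPa
eclogite: 3310 kg/m³ × 9.81 m/s² × 14396 m = 4.675×10^8 Pa = 467.5 MPa
Total = 17.11 + 16.73 + 94.18 + 467.5 = 595.47 MPa

600 MPa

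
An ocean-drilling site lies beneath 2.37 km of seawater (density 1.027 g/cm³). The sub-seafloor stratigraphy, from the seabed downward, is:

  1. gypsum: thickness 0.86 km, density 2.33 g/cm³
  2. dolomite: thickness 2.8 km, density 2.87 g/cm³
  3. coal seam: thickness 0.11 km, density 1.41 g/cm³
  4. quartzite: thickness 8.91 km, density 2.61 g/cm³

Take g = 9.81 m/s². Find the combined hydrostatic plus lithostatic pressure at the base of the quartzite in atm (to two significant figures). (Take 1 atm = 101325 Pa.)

seawater: 1027 kg/m³ × 9.81 m/s² × 2370 m = 2.388×10^7 Pa = 235.7 atm
gypsum: 2330 kg/m³ × 9.81 m/s² × 860 m = 1.966×10^7 Pa = 194.0 atm
dolomite: 2870 kg/m³ × 9.81 m/s² × 2800 m = 7.883×10^7 Pa = 778.0 atm
coal seam: 1410 kg/m³ × 9.81 m/s² × 110 m = 1.522×10^6 Pa = 15.02 atm
quartzite: 2610 kg/m³ × 9.81 m/s² × 8910 m = 2.281×10^8 Pa = 2251 atm
Total = 235.7 + 194.0 + 778.0 + 15.02 + 2251 = 3474.2 atm

3500 atm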